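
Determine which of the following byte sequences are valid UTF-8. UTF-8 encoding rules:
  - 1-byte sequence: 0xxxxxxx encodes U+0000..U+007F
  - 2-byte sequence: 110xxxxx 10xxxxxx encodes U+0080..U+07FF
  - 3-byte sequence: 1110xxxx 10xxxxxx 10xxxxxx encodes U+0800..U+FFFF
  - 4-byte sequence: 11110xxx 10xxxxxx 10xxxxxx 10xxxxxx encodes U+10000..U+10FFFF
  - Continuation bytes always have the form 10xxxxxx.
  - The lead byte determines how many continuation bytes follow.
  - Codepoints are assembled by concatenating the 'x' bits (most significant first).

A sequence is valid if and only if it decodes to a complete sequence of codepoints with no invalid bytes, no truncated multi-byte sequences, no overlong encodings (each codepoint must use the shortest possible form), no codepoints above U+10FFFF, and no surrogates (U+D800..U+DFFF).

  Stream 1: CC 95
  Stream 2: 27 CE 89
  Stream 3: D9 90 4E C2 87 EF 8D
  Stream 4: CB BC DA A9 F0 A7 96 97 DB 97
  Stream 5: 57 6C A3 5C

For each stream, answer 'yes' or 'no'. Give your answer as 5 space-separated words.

Stream 1: decodes cleanly. VALID
Stream 2: decodes cleanly. VALID
Stream 3: error at byte offset 7. INVALID
Stream 4: decodes cleanly. VALID
Stream 5: error at byte offset 2. INVALID

Answer: yes yes no yes no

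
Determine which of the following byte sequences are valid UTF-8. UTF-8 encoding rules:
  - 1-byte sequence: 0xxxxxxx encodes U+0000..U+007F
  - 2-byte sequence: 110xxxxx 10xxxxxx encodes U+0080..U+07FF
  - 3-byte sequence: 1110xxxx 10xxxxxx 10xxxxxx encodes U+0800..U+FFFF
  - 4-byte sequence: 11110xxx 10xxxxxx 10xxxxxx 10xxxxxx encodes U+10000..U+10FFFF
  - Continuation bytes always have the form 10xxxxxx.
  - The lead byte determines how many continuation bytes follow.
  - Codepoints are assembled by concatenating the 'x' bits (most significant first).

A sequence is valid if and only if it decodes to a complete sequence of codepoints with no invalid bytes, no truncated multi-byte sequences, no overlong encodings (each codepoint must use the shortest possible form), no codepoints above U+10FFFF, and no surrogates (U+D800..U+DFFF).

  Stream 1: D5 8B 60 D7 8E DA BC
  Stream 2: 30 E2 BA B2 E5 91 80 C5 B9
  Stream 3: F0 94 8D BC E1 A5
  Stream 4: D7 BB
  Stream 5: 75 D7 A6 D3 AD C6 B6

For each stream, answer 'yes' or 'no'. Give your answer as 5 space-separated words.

Answer: yes yes no yes yes

Derivation:
Stream 1: decodes cleanly. VALID
Stream 2: decodes cleanly. VALID
Stream 3: error at byte offset 6. INVALID
Stream 4: decodes cleanly. VALID
Stream 5: decodes cleanly. VALID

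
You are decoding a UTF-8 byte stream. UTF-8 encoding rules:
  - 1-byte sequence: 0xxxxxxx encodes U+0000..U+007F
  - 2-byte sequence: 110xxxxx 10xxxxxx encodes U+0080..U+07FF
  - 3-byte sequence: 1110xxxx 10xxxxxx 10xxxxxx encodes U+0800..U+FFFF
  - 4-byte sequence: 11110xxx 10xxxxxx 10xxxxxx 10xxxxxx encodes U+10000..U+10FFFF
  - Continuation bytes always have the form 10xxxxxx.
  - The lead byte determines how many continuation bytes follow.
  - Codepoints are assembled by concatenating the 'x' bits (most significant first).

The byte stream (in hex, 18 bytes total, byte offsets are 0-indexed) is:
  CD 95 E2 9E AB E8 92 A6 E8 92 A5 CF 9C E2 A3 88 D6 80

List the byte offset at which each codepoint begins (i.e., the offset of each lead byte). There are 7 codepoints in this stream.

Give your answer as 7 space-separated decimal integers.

Byte[0]=CD: 2-byte lead, need 1 cont bytes. acc=0xD
Byte[1]=95: continuation. acc=(acc<<6)|0x15=0x355
Completed: cp=U+0355 (starts at byte 0)
Byte[2]=E2: 3-byte lead, need 2 cont bytes. acc=0x2
Byte[3]=9E: continuation. acc=(acc<<6)|0x1E=0x9E
Byte[4]=AB: continuation. acc=(acc<<6)|0x2B=0x27AB
Completed: cp=U+27AB (starts at byte 2)
Byte[5]=E8: 3-byte lead, need 2 cont bytes. acc=0x8
Byte[6]=92: continuation. acc=(acc<<6)|0x12=0x212
Byte[7]=A6: continuation. acc=(acc<<6)|0x26=0x84A6
Completed: cp=U+84A6 (starts at byte 5)
Byte[8]=E8: 3-byte lead, need 2 cont bytes. acc=0x8
Byte[9]=92: continuation. acc=(acc<<6)|0x12=0x212
Byte[10]=A5: continuation. acc=(acc<<6)|0x25=0x84A5
Completed: cp=U+84A5 (starts at byte 8)
Byte[11]=CF: 2-byte lead, need 1 cont bytes. acc=0xF
Byte[12]=9C: continuation. acc=(acc<<6)|0x1C=0x3DC
Completed: cp=U+03DC (starts at byte 11)
Byte[13]=E2: 3-byte lead, need 2 cont bytes. acc=0x2
Byte[14]=A3: continuation. acc=(acc<<6)|0x23=0xA3
Byte[15]=88: continuation. acc=(acc<<6)|0x08=0x28C8
Completed: cp=U+28C8 (starts at byte 13)
Byte[16]=D6: 2-byte lead, need 1 cont bytes. acc=0x16
Byte[17]=80: continuation. acc=(acc<<6)|0x00=0x580
Completed: cp=U+0580 (starts at byte 16)

Answer: 0 2 5 8 11 13 16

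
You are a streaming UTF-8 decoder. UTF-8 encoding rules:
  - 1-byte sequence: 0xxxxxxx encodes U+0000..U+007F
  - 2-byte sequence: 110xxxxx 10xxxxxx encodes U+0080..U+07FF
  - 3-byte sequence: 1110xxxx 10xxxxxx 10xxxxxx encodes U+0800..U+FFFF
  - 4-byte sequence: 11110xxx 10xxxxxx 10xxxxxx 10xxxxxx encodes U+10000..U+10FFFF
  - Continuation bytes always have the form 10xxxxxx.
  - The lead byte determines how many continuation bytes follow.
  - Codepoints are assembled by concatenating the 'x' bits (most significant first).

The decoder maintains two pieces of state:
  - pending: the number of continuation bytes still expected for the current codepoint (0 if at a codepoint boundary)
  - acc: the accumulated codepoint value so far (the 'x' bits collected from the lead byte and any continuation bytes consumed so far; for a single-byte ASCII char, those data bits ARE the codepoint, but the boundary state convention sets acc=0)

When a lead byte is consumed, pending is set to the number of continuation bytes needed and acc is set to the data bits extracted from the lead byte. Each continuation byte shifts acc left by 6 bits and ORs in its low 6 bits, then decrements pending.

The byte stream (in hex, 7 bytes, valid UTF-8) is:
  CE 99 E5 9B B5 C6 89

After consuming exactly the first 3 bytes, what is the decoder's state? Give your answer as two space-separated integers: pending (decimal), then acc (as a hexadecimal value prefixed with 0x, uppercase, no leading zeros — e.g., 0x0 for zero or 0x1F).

Answer: 2 0x5

Derivation:
Byte[0]=CE: 2-byte lead. pending=1, acc=0xE
Byte[1]=99: continuation. acc=(acc<<6)|0x19=0x399, pending=0
Byte[2]=E5: 3-byte lead. pending=2, acc=0x5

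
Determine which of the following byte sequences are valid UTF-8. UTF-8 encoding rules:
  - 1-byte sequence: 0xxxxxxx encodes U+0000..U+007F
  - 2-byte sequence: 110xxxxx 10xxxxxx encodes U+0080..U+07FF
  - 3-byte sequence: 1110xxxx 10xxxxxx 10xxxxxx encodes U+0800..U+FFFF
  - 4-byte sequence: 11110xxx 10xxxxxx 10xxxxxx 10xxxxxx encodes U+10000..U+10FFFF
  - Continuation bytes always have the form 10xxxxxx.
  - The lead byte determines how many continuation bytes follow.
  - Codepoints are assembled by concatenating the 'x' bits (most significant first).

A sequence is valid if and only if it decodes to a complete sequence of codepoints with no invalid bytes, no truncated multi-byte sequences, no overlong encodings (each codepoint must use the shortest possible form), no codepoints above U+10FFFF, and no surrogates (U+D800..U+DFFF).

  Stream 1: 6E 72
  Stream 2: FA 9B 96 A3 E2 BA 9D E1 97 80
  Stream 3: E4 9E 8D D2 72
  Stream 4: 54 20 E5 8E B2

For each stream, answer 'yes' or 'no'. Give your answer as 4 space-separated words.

Stream 1: decodes cleanly. VALID
Stream 2: error at byte offset 0. INVALID
Stream 3: error at byte offset 4. INVALID
Stream 4: decodes cleanly. VALID

Answer: yes no no yes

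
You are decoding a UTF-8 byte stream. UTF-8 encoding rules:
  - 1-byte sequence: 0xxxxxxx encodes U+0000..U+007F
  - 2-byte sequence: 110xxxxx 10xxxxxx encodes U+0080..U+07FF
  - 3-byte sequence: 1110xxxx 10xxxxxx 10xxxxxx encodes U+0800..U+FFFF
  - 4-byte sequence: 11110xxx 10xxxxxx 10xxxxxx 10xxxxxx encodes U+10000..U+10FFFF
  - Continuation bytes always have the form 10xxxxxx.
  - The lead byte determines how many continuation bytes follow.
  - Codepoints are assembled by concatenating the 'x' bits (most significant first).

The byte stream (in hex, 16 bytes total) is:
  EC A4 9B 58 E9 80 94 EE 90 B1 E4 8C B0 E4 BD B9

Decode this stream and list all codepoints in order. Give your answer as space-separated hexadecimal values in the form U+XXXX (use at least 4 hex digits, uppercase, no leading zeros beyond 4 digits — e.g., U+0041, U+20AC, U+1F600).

Answer: U+C91B U+0058 U+9014 U+E431 U+4330 U+4F79

Derivation:
Byte[0]=EC: 3-byte lead, need 2 cont bytes. acc=0xC
Byte[1]=A4: continuation. acc=(acc<<6)|0x24=0x324
Byte[2]=9B: continuation. acc=(acc<<6)|0x1B=0xC91B
Completed: cp=U+C91B (starts at byte 0)
Byte[3]=58: 1-byte ASCII. cp=U+0058
Byte[4]=E9: 3-byte lead, need 2 cont bytes. acc=0x9
Byte[5]=80: continuation. acc=(acc<<6)|0x00=0x240
Byte[6]=94: continuation. acc=(acc<<6)|0x14=0x9014
Completed: cp=U+9014 (starts at byte 4)
Byte[7]=EE: 3-byte lead, need 2 cont bytes. acc=0xE
Byte[8]=90: continuation. acc=(acc<<6)|0x10=0x390
Byte[9]=B1: continuation. acc=(acc<<6)|0x31=0xE431
Completed: cp=U+E431 (starts at byte 7)
Byte[10]=E4: 3-byte lead, need 2 cont bytes. acc=0x4
Byte[11]=8C: continuation. acc=(acc<<6)|0x0C=0x10C
Byte[12]=B0: continuation. acc=(acc<<6)|0x30=0x4330
Completed: cp=U+4330 (starts at byte 10)
Byte[13]=E4: 3-byte lead, need 2 cont bytes. acc=0x4
Byte[14]=BD: continuation. acc=(acc<<6)|0x3D=0x13D
Byte[15]=B9: continuation. acc=(acc<<6)|0x39=0x4F79
Completed: cp=U+4F79 (starts at byte 13)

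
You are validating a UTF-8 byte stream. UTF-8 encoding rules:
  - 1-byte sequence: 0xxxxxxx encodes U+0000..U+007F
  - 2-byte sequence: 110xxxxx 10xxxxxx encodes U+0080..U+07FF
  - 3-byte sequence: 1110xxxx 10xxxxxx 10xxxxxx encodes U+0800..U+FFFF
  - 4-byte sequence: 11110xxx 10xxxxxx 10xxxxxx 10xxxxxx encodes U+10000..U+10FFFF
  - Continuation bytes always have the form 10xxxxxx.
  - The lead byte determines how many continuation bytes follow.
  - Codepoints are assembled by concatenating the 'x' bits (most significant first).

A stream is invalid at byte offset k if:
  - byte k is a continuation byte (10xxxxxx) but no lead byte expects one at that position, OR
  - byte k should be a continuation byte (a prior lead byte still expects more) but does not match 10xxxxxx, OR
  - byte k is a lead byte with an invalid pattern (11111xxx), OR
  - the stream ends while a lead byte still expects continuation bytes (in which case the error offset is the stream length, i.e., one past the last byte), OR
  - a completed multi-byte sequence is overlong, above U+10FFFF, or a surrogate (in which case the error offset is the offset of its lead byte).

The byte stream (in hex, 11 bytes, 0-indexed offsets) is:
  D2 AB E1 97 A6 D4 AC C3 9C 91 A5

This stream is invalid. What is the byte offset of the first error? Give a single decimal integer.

Answer: 9

Derivation:
Byte[0]=D2: 2-byte lead, need 1 cont bytes. acc=0x12
Byte[1]=AB: continuation. acc=(acc<<6)|0x2B=0x4AB
Completed: cp=U+04AB (starts at byte 0)
Byte[2]=E1: 3-byte lead, need 2 cont bytes. acc=0x1
Byte[3]=97: continuation. acc=(acc<<6)|0x17=0x57
Byte[4]=A6: continuation. acc=(acc<<6)|0x26=0x15E6
Completed: cp=U+15E6 (starts at byte 2)
Byte[5]=D4: 2-byte lead, need 1 cont bytes. acc=0x14
Byte[6]=AC: continuation. acc=(acc<<6)|0x2C=0x52C
Completed: cp=U+052C (starts at byte 5)
Byte[7]=C3: 2-byte lead, need 1 cont bytes. acc=0x3
Byte[8]=9C: continuation. acc=(acc<<6)|0x1C=0xDC
Completed: cp=U+00DC (starts at byte 7)
Byte[9]=91: INVALID lead byte (not 0xxx/110x/1110/11110)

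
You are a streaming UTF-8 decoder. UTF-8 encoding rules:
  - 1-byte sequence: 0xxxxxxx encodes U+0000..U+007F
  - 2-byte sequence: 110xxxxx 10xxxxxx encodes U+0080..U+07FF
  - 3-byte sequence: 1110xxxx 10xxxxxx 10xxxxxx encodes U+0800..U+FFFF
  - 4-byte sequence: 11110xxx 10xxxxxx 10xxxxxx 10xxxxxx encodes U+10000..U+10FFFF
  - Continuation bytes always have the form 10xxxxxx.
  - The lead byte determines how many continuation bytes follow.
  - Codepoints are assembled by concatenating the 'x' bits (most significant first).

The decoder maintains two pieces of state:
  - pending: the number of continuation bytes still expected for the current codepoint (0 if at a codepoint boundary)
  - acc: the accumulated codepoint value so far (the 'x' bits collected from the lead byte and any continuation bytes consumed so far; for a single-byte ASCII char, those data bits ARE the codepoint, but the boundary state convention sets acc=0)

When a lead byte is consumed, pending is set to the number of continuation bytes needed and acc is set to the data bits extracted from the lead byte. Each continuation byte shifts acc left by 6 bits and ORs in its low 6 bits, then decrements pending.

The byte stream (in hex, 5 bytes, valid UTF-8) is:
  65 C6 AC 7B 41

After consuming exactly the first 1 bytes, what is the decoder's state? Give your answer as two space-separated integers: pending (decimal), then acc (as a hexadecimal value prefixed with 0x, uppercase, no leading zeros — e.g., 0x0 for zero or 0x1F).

Byte[0]=65: 1-byte. pending=0, acc=0x0

Answer: 0 0x0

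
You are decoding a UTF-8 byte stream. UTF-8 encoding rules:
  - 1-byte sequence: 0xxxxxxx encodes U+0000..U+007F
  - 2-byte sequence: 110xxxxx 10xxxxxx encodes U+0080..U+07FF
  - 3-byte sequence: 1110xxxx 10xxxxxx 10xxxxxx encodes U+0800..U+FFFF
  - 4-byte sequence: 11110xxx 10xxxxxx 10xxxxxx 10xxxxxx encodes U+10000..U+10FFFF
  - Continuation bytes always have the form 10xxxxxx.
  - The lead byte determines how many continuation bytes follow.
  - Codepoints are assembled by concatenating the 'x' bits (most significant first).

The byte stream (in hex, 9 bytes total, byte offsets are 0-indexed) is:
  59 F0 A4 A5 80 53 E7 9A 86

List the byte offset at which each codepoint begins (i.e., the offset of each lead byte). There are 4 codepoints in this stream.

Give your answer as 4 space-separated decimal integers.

Byte[0]=59: 1-byte ASCII. cp=U+0059
Byte[1]=F0: 4-byte lead, need 3 cont bytes. acc=0x0
Byte[2]=A4: continuation. acc=(acc<<6)|0x24=0x24
Byte[3]=A5: continuation. acc=(acc<<6)|0x25=0x925
Byte[4]=80: continuation. acc=(acc<<6)|0x00=0x24940
Completed: cp=U+24940 (starts at byte 1)
Byte[5]=53: 1-byte ASCII. cp=U+0053
Byte[6]=E7: 3-byte lead, need 2 cont bytes. acc=0x7
Byte[7]=9A: continuation. acc=(acc<<6)|0x1A=0x1DA
Byte[8]=86: continuation. acc=(acc<<6)|0x06=0x7686
Completed: cp=U+7686 (starts at byte 6)

Answer: 0 1 5 6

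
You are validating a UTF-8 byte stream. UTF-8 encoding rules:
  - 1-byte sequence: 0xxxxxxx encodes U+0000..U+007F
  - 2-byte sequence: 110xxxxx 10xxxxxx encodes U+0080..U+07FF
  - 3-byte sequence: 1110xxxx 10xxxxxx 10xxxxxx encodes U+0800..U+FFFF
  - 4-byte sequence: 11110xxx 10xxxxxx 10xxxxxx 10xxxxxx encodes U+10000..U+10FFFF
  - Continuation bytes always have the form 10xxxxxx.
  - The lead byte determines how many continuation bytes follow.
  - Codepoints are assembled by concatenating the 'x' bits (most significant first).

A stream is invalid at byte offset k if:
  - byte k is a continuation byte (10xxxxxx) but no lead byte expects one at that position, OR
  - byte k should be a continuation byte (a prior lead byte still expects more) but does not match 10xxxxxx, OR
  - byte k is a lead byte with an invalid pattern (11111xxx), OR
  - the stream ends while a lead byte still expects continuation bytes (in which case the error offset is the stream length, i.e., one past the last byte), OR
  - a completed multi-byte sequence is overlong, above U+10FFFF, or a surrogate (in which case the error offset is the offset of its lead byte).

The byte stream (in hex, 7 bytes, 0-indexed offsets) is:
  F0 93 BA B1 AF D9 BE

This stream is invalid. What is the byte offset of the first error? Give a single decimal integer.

Answer: 4

Derivation:
Byte[0]=F0: 4-byte lead, need 3 cont bytes. acc=0x0
Byte[1]=93: continuation. acc=(acc<<6)|0x13=0x13
Byte[2]=BA: continuation. acc=(acc<<6)|0x3A=0x4FA
Byte[3]=B1: continuation. acc=(acc<<6)|0x31=0x13EB1
Completed: cp=U+13EB1 (starts at byte 0)
Byte[4]=AF: INVALID lead byte (not 0xxx/110x/1110/11110)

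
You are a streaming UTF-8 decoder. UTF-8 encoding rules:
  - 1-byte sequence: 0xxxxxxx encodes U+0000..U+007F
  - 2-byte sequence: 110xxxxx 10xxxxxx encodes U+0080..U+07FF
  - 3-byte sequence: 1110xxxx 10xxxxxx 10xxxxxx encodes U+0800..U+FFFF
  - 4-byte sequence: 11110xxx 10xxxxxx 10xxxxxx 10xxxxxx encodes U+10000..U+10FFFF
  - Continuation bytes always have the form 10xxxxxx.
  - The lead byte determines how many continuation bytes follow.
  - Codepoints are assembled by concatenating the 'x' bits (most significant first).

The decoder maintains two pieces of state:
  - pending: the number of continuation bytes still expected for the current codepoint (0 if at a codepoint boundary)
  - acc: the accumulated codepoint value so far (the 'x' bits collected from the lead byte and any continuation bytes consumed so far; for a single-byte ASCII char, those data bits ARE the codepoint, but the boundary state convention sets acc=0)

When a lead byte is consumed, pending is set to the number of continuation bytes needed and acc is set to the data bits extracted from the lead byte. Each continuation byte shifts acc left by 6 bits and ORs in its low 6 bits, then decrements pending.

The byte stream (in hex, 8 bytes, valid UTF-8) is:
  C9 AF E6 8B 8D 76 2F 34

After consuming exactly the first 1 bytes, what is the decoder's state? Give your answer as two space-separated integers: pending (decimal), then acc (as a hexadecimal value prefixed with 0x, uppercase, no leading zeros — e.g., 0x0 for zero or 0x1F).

Answer: 1 0x9

Derivation:
Byte[0]=C9: 2-byte lead. pending=1, acc=0x9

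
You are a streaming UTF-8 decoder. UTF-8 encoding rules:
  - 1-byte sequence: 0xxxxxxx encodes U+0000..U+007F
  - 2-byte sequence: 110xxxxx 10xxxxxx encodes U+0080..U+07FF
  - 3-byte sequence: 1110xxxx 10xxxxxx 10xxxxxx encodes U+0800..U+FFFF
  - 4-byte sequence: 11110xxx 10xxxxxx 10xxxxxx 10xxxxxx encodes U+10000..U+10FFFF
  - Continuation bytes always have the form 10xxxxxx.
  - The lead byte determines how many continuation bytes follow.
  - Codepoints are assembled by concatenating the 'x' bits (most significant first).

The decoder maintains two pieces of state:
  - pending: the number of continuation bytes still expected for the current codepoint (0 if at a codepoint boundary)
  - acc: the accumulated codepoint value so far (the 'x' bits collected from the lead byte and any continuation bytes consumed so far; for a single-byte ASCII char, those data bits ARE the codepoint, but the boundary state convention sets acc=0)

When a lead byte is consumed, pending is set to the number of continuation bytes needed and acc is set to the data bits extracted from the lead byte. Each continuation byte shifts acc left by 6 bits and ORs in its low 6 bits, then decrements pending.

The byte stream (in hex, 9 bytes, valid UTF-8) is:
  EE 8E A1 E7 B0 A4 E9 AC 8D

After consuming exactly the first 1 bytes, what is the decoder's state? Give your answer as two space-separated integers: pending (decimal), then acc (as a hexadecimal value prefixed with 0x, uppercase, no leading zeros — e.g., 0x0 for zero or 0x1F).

Answer: 2 0xE

Derivation:
Byte[0]=EE: 3-byte lead. pending=2, acc=0xE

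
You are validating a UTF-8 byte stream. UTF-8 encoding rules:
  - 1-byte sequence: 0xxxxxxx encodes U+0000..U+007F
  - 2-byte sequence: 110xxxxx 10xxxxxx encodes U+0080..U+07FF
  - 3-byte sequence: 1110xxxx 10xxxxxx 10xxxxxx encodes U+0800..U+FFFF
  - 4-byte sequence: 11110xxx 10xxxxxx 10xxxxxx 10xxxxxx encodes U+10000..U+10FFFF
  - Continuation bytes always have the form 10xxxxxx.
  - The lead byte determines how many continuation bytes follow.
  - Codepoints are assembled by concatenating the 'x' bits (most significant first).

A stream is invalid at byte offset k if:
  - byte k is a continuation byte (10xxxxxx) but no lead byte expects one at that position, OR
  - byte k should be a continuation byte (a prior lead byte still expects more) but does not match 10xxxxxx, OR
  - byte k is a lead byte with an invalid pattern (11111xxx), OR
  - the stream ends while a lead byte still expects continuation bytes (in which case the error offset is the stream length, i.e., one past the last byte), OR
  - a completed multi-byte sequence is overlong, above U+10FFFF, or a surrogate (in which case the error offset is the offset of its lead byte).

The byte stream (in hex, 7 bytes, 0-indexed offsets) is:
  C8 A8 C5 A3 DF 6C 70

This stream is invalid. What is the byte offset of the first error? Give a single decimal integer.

Answer: 5

Derivation:
Byte[0]=C8: 2-byte lead, need 1 cont bytes. acc=0x8
Byte[1]=A8: continuation. acc=(acc<<6)|0x28=0x228
Completed: cp=U+0228 (starts at byte 0)
Byte[2]=C5: 2-byte lead, need 1 cont bytes. acc=0x5
Byte[3]=A3: continuation. acc=(acc<<6)|0x23=0x163
Completed: cp=U+0163 (starts at byte 2)
Byte[4]=DF: 2-byte lead, need 1 cont bytes. acc=0x1F
Byte[5]=6C: expected 10xxxxxx continuation. INVALID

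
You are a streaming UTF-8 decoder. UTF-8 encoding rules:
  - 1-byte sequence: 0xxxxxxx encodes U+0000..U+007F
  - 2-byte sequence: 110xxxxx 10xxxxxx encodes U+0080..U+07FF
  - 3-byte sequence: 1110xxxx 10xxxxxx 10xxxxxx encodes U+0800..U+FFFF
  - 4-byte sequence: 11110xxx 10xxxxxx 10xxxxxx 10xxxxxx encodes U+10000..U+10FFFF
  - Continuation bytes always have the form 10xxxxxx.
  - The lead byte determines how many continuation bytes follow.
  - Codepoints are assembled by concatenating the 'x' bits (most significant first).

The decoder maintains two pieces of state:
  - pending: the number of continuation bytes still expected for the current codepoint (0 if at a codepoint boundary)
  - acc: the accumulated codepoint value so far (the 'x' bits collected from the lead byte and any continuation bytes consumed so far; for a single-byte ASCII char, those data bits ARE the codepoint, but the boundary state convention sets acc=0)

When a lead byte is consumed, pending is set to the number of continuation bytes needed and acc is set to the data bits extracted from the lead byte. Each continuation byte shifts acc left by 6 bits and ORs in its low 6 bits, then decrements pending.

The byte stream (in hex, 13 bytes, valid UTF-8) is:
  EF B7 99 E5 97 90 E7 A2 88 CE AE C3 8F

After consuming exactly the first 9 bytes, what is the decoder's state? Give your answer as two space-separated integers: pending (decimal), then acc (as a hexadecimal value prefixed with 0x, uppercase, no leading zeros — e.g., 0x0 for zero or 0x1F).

Byte[0]=EF: 3-byte lead. pending=2, acc=0xF
Byte[1]=B7: continuation. acc=(acc<<6)|0x37=0x3F7, pending=1
Byte[2]=99: continuation. acc=(acc<<6)|0x19=0xFDD9, pending=0
Byte[3]=E5: 3-byte lead. pending=2, acc=0x5
Byte[4]=97: continuation. acc=(acc<<6)|0x17=0x157, pending=1
Byte[5]=90: continuation. acc=(acc<<6)|0x10=0x55D0, pending=0
Byte[6]=E7: 3-byte lead. pending=2, acc=0x7
Byte[7]=A2: continuation. acc=(acc<<6)|0x22=0x1E2, pending=1
Byte[8]=88: continuation. acc=(acc<<6)|0x08=0x7888, pending=0

Answer: 0 0x7888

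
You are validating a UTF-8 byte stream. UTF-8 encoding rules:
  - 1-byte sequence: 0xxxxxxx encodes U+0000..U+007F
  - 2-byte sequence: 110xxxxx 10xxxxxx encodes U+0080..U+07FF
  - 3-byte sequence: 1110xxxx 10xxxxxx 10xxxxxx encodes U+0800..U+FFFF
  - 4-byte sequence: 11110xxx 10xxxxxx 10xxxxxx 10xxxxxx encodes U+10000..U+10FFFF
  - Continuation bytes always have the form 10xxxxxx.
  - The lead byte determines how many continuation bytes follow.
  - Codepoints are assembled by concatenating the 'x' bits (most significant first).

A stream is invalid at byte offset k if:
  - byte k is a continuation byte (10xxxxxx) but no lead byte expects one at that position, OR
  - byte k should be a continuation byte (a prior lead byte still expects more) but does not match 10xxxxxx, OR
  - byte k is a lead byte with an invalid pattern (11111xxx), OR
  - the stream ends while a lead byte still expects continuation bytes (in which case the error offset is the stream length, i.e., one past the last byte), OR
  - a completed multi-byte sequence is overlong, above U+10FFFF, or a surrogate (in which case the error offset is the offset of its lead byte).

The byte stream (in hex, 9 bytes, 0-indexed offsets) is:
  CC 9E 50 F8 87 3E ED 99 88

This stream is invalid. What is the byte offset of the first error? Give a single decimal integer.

Answer: 3

Derivation:
Byte[0]=CC: 2-byte lead, need 1 cont bytes. acc=0xC
Byte[1]=9E: continuation. acc=(acc<<6)|0x1E=0x31E
Completed: cp=U+031E (starts at byte 0)
Byte[2]=50: 1-byte ASCII. cp=U+0050
Byte[3]=F8: INVALID lead byte (not 0xxx/110x/1110/11110)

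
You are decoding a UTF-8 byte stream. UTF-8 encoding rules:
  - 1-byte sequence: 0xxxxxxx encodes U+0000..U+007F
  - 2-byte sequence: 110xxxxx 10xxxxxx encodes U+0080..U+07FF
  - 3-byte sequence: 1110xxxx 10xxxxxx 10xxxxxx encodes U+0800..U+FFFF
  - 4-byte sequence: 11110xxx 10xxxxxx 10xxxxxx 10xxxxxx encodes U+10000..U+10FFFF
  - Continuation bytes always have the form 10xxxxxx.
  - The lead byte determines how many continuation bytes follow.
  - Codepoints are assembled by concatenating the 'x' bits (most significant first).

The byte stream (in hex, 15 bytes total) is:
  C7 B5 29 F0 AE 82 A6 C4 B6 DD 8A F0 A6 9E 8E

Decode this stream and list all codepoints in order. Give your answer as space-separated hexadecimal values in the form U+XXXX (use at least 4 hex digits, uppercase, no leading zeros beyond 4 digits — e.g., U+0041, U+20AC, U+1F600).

Byte[0]=C7: 2-byte lead, need 1 cont bytes. acc=0x7
Byte[1]=B5: continuation. acc=(acc<<6)|0x35=0x1F5
Completed: cp=U+01F5 (starts at byte 0)
Byte[2]=29: 1-byte ASCII. cp=U+0029
Byte[3]=F0: 4-byte lead, need 3 cont bytes. acc=0x0
Byte[4]=AE: continuation. acc=(acc<<6)|0x2E=0x2E
Byte[5]=82: continuation. acc=(acc<<6)|0x02=0xB82
Byte[6]=A6: continuation. acc=(acc<<6)|0x26=0x2E0A6
Completed: cp=U+2E0A6 (starts at byte 3)
Byte[7]=C4: 2-byte lead, need 1 cont bytes. acc=0x4
Byte[8]=B6: continuation. acc=(acc<<6)|0x36=0x136
Completed: cp=U+0136 (starts at byte 7)
Byte[9]=DD: 2-byte lead, need 1 cont bytes. acc=0x1D
Byte[10]=8A: continuation. acc=(acc<<6)|0x0A=0x74A
Completed: cp=U+074A (starts at byte 9)
Byte[11]=F0: 4-byte lead, need 3 cont bytes. acc=0x0
Byte[12]=A6: continuation. acc=(acc<<6)|0x26=0x26
Byte[13]=9E: continuation. acc=(acc<<6)|0x1E=0x99E
Byte[14]=8E: continuation. acc=(acc<<6)|0x0E=0x2678E
Completed: cp=U+2678E (starts at byte 11)

Answer: U+01F5 U+0029 U+2E0A6 U+0136 U+074A U+2678E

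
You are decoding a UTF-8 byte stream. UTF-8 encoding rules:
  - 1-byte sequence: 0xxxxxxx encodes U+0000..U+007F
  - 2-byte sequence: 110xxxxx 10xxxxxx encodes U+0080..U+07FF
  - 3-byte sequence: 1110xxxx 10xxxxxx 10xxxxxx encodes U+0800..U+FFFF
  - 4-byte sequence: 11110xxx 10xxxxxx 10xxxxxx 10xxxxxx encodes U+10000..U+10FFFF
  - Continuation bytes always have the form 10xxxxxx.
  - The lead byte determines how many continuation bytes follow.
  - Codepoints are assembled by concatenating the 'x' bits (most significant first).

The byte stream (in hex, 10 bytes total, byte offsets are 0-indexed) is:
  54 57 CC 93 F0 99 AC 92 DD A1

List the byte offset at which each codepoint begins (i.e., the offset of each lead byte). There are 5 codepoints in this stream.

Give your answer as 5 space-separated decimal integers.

Answer: 0 1 2 4 8

Derivation:
Byte[0]=54: 1-byte ASCII. cp=U+0054
Byte[1]=57: 1-byte ASCII. cp=U+0057
Byte[2]=CC: 2-byte lead, need 1 cont bytes. acc=0xC
Byte[3]=93: continuation. acc=(acc<<6)|0x13=0x313
Completed: cp=U+0313 (starts at byte 2)
Byte[4]=F0: 4-byte lead, need 3 cont bytes. acc=0x0
Byte[5]=99: continuation. acc=(acc<<6)|0x19=0x19
Byte[6]=AC: continuation. acc=(acc<<6)|0x2C=0x66C
Byte[7]=92: continuation. acc=(acc<<6)|0x12=0x19B12
Completed: cp=U+19B12 (starts at byte 4)
Byte[8]=DD: 2-byte lead, need 1 cont bytes. acc=0x1D
Byte[9]=A1: continuation. acc=(acc<<6)|0x21=0x761
Completed: cp=U+0761 (starts at byte 8)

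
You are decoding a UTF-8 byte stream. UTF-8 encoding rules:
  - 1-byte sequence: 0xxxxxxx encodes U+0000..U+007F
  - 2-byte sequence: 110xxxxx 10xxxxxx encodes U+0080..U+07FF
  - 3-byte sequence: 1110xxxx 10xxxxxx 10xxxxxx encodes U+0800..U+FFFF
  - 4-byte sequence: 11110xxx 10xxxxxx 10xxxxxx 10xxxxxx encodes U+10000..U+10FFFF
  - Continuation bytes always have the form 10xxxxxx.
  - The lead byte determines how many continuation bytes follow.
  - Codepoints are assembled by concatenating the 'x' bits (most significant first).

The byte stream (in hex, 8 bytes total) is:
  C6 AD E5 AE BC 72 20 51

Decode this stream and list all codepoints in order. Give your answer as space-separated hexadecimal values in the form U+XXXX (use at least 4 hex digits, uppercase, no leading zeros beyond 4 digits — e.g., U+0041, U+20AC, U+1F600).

Answer: U+01AD U+5BBC U+0072 U+0020 U+0051

Derivation:
Byte[0]=C6: 2-byte lead, need 1 cont bytes. acc=0x6
Byte[1]=AD: continuation. acc=(acc<<6)|0x2D=0x1AD
Completed: cp=U+01AD (starts at byte 0)
Byte[2]=E5: 3-byte lead, need 2 cont bytes. acc=0x5
Byte[3]=AE: continuation. acc=(acc<<6)|0x2E=0x16E
Byte[4]=BC: continuation. acc=(acc<<6)|0x3C=0x5BBC
Completed: cp=U+5BBC (starts at byte 2)
Byte[5]=72: 1-byte ASCII. cp=U+0072
Byte[6]=20: 1-byte ASCII. cp=U+0020
Byte[7]=51: 1-byte ASCII. cp=U+0051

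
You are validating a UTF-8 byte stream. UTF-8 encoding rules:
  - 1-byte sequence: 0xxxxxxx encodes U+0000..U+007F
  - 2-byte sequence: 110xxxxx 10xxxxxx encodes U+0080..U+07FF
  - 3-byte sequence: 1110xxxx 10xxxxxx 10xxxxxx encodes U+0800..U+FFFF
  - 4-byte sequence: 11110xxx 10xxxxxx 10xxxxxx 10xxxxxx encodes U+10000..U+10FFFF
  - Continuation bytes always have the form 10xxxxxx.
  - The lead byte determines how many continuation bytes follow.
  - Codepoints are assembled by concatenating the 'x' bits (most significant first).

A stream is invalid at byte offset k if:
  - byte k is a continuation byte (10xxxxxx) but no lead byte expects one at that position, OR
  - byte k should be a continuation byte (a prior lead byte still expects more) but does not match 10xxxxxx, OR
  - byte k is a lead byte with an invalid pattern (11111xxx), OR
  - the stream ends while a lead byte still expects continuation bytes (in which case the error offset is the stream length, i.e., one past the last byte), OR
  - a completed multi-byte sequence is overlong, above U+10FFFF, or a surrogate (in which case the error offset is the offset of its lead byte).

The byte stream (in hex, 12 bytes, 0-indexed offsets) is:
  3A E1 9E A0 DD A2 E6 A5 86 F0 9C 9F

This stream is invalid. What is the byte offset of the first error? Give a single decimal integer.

Byte[0]=3A: 1-byte ASCII. cp=U+003A
Byte[1]=E1: 3-byte lead, need 2 cont bytes. acc=0x1
Byte[2]=9E: continuation. acc=(acc<<6)|0x1E=0x5E
Byte[3]=A0: continuation. acc=(acc<<6)|0x20=0x17A0
Completed: cp=U+17A0 (starts at byte 1)
Byte[4]=DD: 2-byte lead, need 1 cont bytes. acc=0x1D
Byte[5]=A2: continuation. acc=(acc<<6)|0x22=0x762
Completed: cp=U+0762 (starts at byte 4)
Byte[6]=E6: 3-byte lead, need 2 cont bytes. acc=0x6
Byte[7]=A5: continuation. acc=(acc<<6)|0x25=0x1A5
Byte[8]=86: continuation. acc=(acc<<6)|0x06=0x6946
Completed: cp=U+6946 (starts at byte 6)
Byte[9]=F0: 4-byte lead, need 3 cont bytes. acc=0x0
Byte[10]=9C: continuation. acc=(acc<<6)|0x1C=0x1C
Byte[11]=9F: continuation. acc=(acc<<6)|0x1F=0x71F
Byte[12]: stream ended, expected continuation. INVALID

Answer: 12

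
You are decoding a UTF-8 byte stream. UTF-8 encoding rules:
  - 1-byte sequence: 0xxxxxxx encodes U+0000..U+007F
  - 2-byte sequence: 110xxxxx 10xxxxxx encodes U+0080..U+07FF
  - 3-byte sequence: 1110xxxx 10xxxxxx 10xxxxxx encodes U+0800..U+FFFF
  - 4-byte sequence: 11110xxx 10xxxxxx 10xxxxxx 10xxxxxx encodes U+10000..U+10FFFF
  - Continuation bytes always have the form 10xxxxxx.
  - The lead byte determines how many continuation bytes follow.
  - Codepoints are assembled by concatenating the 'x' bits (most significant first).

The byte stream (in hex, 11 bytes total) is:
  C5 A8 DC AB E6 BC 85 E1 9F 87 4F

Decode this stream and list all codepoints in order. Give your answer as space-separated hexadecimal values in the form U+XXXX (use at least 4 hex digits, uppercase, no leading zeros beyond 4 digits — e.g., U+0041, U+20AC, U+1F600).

Byte[0]=C5: 2-byte lead, need 1 cont bytes. acc=0x5
Byte[1]=A8: continuation. acc=(acc<<6)|0x28=0x168
Completed: cp=U+0168 (starts at byte 0)
Byte[2]=DC: 2-byte lead, need 1 cont bytes. acc=0x1C
Byte[3]=AB: continuation. acc=(acc<<6)|0x2B=0x72B
Completed: cp=U+072B (starts at byte 2)
Byte[4]=E6: 3-byte lead, need 2 cont bytes. acc=0x6
Byte[5]=BC: continuation. acc=(acc<<6)|0x3C=0x1BC
Byte[6]=85: continuation. acc=(acc<<6)|0x05=0x6F05
Completed: cp=U+6F05 (starts at byte 4)
Byte[7]=E1: 3-byte lead, need 2 cont bytes. acc=0x1
Byte[8]=9F: continuation. acc=(acc<<6)|0x1F=0x5F
Byte[9]=87: continuation. acc=(acc<<6)|0x07=0x17C7
Completed: cp=U+17C7 (starts at byte 7)
Byte[10]=4F: 1-byte ASCII. cp=U+004F

Answer: U+0168 U+072B U+6F05 U+17C7 U+004F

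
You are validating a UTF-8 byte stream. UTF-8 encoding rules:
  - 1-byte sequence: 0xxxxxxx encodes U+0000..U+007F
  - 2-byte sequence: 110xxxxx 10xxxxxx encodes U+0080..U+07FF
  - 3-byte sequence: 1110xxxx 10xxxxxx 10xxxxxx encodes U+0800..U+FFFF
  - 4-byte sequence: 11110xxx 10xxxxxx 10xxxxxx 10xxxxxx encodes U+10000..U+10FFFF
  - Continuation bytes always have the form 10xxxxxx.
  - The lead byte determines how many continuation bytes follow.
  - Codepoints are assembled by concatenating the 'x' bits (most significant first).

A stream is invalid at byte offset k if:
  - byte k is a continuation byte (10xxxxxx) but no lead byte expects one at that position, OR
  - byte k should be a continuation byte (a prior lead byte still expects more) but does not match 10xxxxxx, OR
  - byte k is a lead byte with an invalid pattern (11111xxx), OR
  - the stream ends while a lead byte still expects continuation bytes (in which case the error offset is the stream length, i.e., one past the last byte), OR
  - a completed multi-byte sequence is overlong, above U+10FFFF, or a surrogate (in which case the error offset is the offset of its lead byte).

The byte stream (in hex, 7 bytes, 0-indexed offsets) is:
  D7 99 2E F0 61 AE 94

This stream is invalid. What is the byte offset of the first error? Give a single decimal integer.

Answer: 4

Derivation:
Byte[0]=D7: 2-byte lead, need 1 cont bytes. acc=0x17
Byte[1]=99: continuation. acc=(acc<<6)|0x19=0x5D9
Completed: cp=U+05D9 (starts at byte 0)
Byte[2]=2E: 1-byte ASCII. cp=U+002E
Byte[3]=F0: 4-byte lead, need 3 cont bytes. acc=0x0
Byte[4]=61: expected 10xxxxxx continuation. INVALID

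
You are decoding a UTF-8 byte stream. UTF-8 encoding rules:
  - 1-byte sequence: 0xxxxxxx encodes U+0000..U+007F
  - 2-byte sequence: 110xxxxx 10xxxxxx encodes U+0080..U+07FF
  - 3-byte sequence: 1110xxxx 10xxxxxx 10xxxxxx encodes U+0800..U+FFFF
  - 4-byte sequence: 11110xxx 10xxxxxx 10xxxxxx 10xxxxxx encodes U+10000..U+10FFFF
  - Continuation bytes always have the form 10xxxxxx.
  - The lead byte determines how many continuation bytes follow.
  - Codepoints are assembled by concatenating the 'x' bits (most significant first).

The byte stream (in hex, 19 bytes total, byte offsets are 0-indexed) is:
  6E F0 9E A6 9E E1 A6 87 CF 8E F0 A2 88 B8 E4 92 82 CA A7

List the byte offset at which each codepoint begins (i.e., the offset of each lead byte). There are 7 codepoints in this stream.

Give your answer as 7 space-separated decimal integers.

Byte[0]=6E: 1-byte ASCII. cp=U+006E
Byte[1]=F0: 4-byte lead, need 3 cont bytes. acc=0x0
Byte[2]=9E: continuation. acc=(acc<<6)|0x1E=0x1E
Byte[3]=A6: continuation. acc=(acc<<6)|0x26=0x7A6
Byte[4]=9E: continuation. acc=(acc<<6)|0x1E=0x1E99E
Completed: cp=U+1E99E (starts at byte 1)
Byte[5]=E1: 3-byte lead, need 2 cont bytes. acc=0x1
Byte[6]=A6: continuation. acc=(acc<<6)|0x26=0x66
Byte[7]=87: continuation. acc=(acc<<6)|0x07=0x1987
Completed: cp=U+1987 (starts at byte 5)
Byte[8]=CF: 2-byte lead, need 1 cont bytes. acc=0xF
Byte[9]=8E: continuation. acc=(acc<<6)|0x0E=0x3CE
Completed: cp=U+03CE (starts at byte 8)
Byte[10]=F0: 4-byte lead, need 3 cont bytes. acc=0x0
Byte[11]=A2: continuation. acc=(acc<<6)|0x22=0x22
Byte[12]=88: continuation. acc=(acc<<6)|0x08=0x888
Byte[13]=B8: continuation. acc=(acc<<6)|0x38=0x22238
Completed: cp=U+22238 (starts at byte 10)
Byte[14]=E4: 3-byte lead, need 2 cont bytes. acc=0x4
Byte[15]=92: continuation. acc=(acc<<6)|0x12=0x112
Byte[16]=82: continuation. acc=(acc<<6)|0x02=0x4482
Completed: cp=U+4482 (starts at byte 14)
Byte[17]=CA: 2-byte lead, need 1 cont bytes. acc=0xA
Byte[18]=A7: continuation. acc=(acc<<6)|0x27=0x2A7
Completed: cp=U+02A7 (starts at byte 17)

Answer: 0 1 5 8 10 14 17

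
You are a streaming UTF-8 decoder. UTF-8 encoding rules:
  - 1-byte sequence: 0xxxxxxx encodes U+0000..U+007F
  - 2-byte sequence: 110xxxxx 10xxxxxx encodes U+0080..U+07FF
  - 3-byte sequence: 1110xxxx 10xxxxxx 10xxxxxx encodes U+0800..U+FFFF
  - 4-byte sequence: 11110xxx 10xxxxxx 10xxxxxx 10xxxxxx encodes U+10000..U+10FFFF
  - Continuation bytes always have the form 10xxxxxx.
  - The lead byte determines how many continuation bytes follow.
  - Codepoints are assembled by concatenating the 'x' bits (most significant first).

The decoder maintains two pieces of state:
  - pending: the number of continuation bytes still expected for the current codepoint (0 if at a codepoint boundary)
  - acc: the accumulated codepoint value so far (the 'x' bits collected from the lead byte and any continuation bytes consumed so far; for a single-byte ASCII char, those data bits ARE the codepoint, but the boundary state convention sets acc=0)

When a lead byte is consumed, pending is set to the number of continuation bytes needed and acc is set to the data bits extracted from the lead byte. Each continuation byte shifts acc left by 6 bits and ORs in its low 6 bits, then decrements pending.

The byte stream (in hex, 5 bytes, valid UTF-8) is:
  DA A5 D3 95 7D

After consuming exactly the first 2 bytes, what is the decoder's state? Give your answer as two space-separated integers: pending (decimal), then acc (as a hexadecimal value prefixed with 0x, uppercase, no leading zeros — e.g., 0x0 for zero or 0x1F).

Byte[0]=DA: 2-byte lead. pending=1, acc=0x1A
Byte[1]=A5: continuation. acc=(acc<<6)|0x25=0x6A5, pending=0

Answer: 0 0x6A5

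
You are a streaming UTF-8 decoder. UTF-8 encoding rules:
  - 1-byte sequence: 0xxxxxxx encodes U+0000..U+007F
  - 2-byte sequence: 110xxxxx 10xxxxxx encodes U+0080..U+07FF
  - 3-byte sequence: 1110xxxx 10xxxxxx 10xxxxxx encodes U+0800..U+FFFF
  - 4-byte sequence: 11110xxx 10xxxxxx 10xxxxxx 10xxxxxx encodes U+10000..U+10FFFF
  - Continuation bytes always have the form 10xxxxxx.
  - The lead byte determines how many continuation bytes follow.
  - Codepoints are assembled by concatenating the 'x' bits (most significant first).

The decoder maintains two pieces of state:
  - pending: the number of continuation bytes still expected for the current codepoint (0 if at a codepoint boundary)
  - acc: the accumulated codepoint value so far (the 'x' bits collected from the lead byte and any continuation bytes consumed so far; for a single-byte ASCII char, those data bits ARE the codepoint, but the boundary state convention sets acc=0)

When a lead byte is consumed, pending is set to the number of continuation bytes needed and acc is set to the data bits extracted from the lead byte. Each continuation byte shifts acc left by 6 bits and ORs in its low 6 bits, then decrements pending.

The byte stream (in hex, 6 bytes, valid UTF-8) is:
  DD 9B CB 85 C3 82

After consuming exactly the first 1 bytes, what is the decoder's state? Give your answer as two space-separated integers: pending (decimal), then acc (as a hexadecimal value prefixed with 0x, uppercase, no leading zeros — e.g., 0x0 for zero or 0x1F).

Byte[0]=DD: 2-byte lead. pending=1, acc=0x1D

Answer: 1 0x1D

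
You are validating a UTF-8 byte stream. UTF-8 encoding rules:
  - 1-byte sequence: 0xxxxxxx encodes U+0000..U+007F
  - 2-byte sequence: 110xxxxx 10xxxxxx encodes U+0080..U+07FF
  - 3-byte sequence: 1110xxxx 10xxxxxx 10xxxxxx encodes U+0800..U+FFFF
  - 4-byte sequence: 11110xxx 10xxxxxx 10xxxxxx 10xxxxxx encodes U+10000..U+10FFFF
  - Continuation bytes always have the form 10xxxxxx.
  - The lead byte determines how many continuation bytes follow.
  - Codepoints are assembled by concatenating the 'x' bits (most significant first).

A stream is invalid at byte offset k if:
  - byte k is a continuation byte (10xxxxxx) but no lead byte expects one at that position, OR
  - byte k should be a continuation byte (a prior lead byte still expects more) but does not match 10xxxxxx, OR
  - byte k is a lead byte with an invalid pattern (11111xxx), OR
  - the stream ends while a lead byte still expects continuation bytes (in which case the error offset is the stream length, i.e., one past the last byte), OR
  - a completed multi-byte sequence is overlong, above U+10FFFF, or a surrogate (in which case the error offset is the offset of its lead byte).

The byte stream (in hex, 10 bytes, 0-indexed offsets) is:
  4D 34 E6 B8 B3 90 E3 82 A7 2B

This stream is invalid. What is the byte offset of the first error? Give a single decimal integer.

Byte[0]=4D: 1-byte ASCII. cp=U+004D
Byte[1]=34: 1-byte ASCII. cp=U+0034
Byte[2]=E6: 3-byte lead, need 2 cont bytes. acc=0x6
Byte[3]=B8: continuation. acc=(acc<<6)|0x38=0x1B8
Byte[4]=B3: continuation. acc=(acc<<6)|0x33=0x6E33
Completed: cp=U+6E33 (starts at byte 2)
Byte[5]=90: INVALID lead byte (not 0xxx/110x/1110/11110)

Answer: 5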